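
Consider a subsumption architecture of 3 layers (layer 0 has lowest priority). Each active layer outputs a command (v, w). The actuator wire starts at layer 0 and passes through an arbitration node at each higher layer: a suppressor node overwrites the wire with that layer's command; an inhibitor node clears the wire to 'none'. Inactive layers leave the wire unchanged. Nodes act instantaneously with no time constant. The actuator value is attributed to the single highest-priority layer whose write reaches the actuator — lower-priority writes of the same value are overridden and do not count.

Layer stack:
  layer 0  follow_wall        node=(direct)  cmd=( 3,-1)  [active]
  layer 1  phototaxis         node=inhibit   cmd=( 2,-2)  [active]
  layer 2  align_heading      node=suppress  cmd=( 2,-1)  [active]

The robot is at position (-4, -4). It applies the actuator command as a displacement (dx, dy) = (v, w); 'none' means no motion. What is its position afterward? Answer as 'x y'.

layer 0 (follow_wall) active — direct: (3, -1)
layer 1 (phototaxis) active — inhibits: none
layer 2 (align_heading) active — suppresses: (2, -1)
→ actuator (2, -1)
position: (-4, -4) + (2, -1) = (-2, -5)

-2 -5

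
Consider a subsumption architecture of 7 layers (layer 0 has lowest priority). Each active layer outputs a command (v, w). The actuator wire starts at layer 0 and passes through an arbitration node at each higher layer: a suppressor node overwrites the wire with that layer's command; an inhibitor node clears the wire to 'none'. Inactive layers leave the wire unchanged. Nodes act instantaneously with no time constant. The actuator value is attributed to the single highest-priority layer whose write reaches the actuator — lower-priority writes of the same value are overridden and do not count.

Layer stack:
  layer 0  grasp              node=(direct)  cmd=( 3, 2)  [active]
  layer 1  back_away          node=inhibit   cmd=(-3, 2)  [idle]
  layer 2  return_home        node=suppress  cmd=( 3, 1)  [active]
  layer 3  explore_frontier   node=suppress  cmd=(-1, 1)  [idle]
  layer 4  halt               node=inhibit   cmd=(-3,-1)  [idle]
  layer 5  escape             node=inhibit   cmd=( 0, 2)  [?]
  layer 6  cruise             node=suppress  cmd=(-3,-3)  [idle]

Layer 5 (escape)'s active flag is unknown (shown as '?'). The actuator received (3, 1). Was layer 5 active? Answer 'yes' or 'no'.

If layer 5 is active=yes:
  actuator would be none
If layer 5 is active=no:
  actuator would be (3, 1)
Observed (3, 1), so layer 5 was idle.

no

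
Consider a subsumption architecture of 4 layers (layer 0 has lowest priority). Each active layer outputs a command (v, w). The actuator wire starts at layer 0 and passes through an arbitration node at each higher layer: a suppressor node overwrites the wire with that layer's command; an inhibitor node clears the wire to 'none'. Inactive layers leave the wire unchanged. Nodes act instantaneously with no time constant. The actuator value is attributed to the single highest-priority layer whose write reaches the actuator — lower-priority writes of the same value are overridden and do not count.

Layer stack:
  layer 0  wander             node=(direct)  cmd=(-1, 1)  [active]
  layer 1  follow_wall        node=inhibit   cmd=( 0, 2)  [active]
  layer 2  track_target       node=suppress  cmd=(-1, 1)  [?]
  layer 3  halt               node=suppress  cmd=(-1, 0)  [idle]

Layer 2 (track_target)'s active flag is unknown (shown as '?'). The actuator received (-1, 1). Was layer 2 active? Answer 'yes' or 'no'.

If layer 2 is active=yes:
  actuator would be (-1, 1)
If layer 2 is active=no:
  actuator would be none
Observed (-1, 1), so layer 2 was active.

yes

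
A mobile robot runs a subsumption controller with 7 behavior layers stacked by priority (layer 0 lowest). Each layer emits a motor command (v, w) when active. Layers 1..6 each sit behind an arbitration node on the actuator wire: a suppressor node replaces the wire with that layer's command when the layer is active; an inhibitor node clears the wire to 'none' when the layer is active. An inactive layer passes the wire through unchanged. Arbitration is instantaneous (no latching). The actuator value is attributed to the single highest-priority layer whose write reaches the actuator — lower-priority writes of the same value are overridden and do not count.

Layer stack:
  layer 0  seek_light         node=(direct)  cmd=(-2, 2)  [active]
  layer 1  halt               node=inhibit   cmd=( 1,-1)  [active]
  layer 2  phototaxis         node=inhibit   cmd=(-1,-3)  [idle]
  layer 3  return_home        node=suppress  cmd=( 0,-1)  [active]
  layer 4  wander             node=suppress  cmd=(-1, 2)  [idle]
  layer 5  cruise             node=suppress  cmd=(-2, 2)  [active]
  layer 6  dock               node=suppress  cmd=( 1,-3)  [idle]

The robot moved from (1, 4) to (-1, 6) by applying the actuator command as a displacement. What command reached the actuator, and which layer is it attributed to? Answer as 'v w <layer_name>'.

displacement = (-1, 6) − (1, 4) = (-2, 2)
layer 0 (seek_light) active — direct: (-2, 2)
layer 1 (halt) active — inhibits: none
layer 2 (phototaxis) idle — unchanged: none
layer 3 (return_home) active — suppresses: (0, -1)
layer 4 (wander) idle — unchanged: (0, -1)
layer 5 (cruise) active — suppresses: (-2, 2)
layer 6 (dock) idle — unchanged: (-2, 2)
→ actuator (-2, 2) — from layer 5 (cruise)

-2 2 cruise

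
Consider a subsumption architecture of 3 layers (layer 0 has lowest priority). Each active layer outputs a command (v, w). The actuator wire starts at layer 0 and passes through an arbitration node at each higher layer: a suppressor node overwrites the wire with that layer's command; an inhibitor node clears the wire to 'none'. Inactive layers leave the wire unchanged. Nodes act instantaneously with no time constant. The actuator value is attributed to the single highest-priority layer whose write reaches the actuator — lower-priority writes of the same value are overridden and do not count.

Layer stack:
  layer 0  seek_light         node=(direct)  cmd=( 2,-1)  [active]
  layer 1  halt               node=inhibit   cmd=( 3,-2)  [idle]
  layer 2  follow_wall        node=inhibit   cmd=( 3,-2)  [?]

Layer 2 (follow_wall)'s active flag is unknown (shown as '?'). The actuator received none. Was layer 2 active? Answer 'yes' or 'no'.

If layer 2 is active=yes:
  actuator would be none
If layer 2 is active=no:
  actuator would be (2, -1)
Observed none, so layer 2 was active.

yes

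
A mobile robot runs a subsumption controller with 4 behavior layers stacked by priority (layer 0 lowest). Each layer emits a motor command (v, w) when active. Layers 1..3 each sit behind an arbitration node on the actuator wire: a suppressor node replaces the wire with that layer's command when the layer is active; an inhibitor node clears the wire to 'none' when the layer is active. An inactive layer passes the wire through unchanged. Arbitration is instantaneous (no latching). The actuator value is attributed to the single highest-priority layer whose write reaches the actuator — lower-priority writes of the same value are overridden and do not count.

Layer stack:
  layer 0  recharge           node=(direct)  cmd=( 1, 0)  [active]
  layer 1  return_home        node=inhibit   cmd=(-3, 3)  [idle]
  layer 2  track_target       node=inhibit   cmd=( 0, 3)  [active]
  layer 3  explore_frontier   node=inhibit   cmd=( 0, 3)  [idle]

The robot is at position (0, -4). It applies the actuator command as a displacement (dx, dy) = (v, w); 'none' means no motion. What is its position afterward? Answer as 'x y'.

[0] recharge on; wire := (1, 0)
[1] return_home off; pass (1, 0)
[2] track_target on (inhibit); wire := none
[3] explore_frontier off; pass none
output none
position: (0, -4) + none = (0, -4)

0 -4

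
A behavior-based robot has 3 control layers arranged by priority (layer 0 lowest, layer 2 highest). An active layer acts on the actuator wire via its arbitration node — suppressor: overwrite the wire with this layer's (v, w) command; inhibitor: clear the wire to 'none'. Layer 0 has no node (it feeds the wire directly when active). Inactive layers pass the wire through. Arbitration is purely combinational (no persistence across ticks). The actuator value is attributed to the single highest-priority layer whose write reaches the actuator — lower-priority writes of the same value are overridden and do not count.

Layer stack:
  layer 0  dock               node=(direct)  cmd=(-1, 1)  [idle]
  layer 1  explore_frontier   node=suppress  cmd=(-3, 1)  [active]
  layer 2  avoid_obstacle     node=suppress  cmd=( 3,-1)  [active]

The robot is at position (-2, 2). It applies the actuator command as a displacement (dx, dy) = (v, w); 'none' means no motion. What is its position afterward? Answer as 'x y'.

L0 dock: idle → wire = none
L1 explore_frontier: active, suppressor → wire = (-3, 1)
L2 avoid_obstacle: active, suppressor → wire = (3, -1)
actuator = (3, -1)
position: (-2, 2) + (3, -1) = (1, 1)

1 1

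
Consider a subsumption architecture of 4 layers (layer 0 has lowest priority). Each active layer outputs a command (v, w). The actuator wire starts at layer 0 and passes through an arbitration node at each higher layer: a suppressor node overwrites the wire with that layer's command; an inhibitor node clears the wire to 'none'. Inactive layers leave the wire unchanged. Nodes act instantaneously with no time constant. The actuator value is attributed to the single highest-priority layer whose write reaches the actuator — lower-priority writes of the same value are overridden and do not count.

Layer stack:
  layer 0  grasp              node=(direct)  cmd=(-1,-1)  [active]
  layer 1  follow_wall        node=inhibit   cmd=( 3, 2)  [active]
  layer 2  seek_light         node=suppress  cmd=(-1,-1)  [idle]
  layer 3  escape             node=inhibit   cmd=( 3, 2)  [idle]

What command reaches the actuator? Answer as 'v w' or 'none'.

L0 grasp: active, feeds wire = (-1, -1)
L1 follow_wall: active, inhibitor → wire = none
L2 seek_light: idle → wire stays none
L3 escape: idle → wire stays none
actuator = none

none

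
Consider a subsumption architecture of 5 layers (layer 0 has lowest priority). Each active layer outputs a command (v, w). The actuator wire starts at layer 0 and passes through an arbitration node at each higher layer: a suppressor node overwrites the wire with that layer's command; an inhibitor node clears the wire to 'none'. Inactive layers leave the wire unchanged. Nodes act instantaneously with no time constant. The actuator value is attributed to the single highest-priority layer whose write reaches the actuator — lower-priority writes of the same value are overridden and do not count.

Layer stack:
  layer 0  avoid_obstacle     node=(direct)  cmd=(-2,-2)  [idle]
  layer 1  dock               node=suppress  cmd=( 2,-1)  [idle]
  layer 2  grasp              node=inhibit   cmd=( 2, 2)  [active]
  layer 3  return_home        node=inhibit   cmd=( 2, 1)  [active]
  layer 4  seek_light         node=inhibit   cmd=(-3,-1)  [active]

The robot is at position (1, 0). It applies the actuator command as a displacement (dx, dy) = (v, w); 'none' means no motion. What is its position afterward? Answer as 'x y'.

1 0

layer 0 (avoid_obstacle) idle — none
layer 1 (dock) idle — unchanged: none
layer 2 (grasp) active — inhibits: none
layer 3 (return_home) active — inhibits: none
layer 4 (seek_light) active — inhibits: none
→ actuator none
position: (1, 0) + none = (1, 0)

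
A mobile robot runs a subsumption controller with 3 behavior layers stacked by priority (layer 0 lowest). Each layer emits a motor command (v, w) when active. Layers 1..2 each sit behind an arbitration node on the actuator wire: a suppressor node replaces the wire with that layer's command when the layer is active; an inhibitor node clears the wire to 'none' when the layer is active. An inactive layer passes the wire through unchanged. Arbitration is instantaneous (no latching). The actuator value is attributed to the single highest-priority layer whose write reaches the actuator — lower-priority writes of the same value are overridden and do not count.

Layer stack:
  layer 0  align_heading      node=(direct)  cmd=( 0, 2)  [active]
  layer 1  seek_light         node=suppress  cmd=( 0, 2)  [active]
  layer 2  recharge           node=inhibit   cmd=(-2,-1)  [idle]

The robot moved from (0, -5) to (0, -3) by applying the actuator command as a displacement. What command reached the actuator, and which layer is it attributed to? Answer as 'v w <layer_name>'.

displacement = (0, -3) − (0, -5) = (0, 2)
L0 align_heading: active, feeds wire = (0, 2)
L1 seek_light: active, suppressor → wire = (0, 2)
L2 recharge: idle → wire stays (0, 2)
actuator = (0, 2) — from layer 1 (seek_light)

0 2 seek_light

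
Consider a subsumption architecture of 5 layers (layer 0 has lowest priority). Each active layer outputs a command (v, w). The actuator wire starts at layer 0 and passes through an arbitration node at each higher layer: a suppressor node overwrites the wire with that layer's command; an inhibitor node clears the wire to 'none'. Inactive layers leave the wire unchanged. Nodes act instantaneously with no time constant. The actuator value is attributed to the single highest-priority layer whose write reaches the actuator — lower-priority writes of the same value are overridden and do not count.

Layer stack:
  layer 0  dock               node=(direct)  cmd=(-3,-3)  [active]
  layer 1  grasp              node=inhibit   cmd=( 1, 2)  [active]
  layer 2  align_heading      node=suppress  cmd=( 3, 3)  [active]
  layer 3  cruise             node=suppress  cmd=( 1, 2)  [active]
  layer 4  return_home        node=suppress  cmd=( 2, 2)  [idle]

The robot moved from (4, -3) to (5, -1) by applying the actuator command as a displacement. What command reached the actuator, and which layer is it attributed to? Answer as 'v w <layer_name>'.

1 2 cruise

displacement = (5, -1) − (4, -3) = (1, 2)
L0 dock: active, feeds wire = (-3, -3)
L1 grasp: active, inhibitor → wire = none
L2 align_heading: active, suppressor → wire = (3, 3)
L3 cruise: active, suppressor → wire = (1, 2)
L4 return_home: idle → wire stays (1, 2)
actuator = (1, 2) — from layer 3 (cruise)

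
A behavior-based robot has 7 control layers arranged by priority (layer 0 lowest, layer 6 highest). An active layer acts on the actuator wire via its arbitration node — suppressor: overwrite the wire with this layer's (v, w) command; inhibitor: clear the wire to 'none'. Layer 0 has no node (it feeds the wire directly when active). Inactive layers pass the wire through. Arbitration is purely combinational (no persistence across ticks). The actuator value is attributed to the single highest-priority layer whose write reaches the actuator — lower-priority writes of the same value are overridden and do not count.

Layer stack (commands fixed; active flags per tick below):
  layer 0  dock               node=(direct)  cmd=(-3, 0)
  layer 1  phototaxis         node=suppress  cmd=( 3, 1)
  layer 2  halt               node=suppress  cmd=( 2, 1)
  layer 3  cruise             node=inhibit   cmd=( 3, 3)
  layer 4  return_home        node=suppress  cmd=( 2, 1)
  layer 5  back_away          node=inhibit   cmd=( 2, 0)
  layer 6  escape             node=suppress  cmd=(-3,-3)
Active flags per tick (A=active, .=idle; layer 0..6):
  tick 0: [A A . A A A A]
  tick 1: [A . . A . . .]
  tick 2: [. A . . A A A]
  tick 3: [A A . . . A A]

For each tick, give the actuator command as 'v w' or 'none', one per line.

tick 0:
  layer 0 (dock) active — direct: (-3, 0)
  layer 1 (phototaxis) active — suppresses: (3, 1)
  layer 2 (halt) idle — unchanged: (3, 1)
  layer 3 (cruise) active — inhibits: none
  layer 4 (return_home) active — suppresses: (2, 1)
  layer 5 (back_away) active — inhibits: none
  layer 6 (escape) active — suppresses: (-3, -3)
  → actuator (-3, -3)
tick 1:
  layer 0 (dock) active — direct: (-3, 0)
  layer 1 (phototaxis) idle — unchanged: (-3, 0)
  layer 2 (halt) idle — unchanged: (-3, 0)
  layer 3 (cruise) active — inhibits: none
  layer 4 (return_home) idle — unchanged: none
  layer 5 (back_away) idle — unchanged: none
  layer 6 (escape) idle — unchanged: none
  → actuator none
tick 2:
  layer 0 (dock) idle — none
  layer 1 (phototaxis) active — suppresses: (3, 1)
  layer 2 (halt) idle — unchanged: (3, 1)
  layer 3 (cruise) idle — unchanged: (3, 1)
  layer 4 (return_home) active — suppresses: (2, 1)
  layer 5 (back_away) active — inhibits: none
  layer 6 (escape) active — suppresses: (-3, -3)
  → actuator (-3, -3)
tick 3:
  layer 0 (dock) active — direct: (-3, 0)
  layer 1 (phototaxis) active — suppresses: (3, 1)
  layer 2 (halt) idle — unchanged: (3, 1)
  layer 3 (cruise) idle — unchanged: (3, 1)
  layer 4 (return_home) idle — unchanged: (3, 1)
  layer 5 (back_away) active — inhibits: none
  layer 6 (escape) active — suppresses: (-3, -3)
  → actuator (-3, -3)

-3 -3
none
-3 -3
-3 -3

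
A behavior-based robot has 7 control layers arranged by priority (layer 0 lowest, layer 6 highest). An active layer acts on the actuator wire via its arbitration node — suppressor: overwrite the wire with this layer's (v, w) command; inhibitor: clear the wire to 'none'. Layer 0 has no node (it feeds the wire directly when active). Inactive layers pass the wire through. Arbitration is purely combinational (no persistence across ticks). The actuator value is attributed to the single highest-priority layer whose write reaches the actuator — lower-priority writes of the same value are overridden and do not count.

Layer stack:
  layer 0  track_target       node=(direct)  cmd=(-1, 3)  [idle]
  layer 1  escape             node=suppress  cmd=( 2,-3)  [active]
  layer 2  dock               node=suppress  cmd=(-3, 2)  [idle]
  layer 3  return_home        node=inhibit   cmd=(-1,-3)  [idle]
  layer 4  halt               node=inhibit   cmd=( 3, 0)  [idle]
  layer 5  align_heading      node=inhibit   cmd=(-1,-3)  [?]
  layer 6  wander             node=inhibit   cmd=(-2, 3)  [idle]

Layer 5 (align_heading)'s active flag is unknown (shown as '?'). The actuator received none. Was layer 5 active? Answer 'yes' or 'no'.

yes

If layer 5 is active=yes:
  actuator would be none
If layer 5 is active=no:
  actuator would be (2, -3)
Observed none, so layer 5 was active.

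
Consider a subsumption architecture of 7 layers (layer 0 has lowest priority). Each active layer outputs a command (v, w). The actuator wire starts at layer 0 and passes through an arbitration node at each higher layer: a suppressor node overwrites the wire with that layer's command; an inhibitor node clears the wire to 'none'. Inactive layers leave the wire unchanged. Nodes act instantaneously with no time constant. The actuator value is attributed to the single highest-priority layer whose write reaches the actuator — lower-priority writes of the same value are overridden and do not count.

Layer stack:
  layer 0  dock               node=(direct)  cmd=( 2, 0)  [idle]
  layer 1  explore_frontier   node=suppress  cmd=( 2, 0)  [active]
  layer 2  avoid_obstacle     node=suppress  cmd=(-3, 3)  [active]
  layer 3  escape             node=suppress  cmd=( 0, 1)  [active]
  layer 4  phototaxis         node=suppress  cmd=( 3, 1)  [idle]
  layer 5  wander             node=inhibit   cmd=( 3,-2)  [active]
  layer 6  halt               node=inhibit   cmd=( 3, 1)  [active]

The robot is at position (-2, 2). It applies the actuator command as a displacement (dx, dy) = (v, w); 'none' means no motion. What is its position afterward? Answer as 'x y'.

-2 2

layer 0 (dock) idle — none
layer 1 (explore_frontier) active — suppresses: (2, 0)
layer 2 (avoid_obstacle) active — suppresses: (-3, 3)
layer 3 (escape) active — suppresses: (0, 1)
layer 4 (phototaxis) idle — unchanged: (0, 1)
layer 5 (wander) active — inhibits: none
layer 6 (halt) active — inhibits: none
→ actuator none
position: (-2, 2) + none = (-2, 2)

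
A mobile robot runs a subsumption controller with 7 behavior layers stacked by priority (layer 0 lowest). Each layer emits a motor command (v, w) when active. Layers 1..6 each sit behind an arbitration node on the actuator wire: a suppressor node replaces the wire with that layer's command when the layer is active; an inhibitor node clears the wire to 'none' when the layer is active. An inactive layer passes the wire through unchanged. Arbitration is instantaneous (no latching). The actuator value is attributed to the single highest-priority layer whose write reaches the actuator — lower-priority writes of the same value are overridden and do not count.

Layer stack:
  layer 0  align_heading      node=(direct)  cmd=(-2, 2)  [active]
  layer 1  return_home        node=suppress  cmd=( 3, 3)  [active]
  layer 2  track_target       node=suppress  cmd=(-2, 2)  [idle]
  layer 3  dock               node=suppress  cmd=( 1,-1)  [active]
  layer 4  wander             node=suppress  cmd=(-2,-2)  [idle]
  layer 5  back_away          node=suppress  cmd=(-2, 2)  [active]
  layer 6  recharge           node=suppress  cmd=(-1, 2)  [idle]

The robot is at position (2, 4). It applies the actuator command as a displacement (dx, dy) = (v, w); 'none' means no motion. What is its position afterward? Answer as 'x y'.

0 6

layer 0 (align_heading) active — direct: (-2, 2)
layer 1 (return_home) active — suppresses: (3, 3)
layer 2 (track_target) idle — unchanged: (3, 3)
layer 3 (dock) active — suppresses: (1, -1)
layer 4 (wander) idle — unchanged: (1, -1)
layer 5 (back_away) active — suppresses: (-2, 2)
layer 6 (recharge) idle — unchanged: (-2, 2)
→ actuator (-2, 2)
position: (2, 4) + (-2, 2) = (0, 6)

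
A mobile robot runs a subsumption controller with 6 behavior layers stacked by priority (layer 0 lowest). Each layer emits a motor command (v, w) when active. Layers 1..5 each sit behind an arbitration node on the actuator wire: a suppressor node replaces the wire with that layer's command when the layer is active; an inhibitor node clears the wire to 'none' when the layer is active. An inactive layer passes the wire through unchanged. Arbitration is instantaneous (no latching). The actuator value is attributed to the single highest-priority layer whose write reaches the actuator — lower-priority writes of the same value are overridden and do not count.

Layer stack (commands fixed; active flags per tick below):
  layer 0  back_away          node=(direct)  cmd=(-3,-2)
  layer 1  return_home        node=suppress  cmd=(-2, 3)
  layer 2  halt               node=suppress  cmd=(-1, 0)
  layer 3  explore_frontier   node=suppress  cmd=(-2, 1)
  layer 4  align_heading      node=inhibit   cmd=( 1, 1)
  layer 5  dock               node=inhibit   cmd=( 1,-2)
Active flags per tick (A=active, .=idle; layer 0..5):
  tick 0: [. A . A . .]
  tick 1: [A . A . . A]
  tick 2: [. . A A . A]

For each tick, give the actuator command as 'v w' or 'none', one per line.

tick 0:
  layer 0 (back_away) idle — none
  layer 1 (return_home) active — suppresses: (-2, 3)
  layer 2 (halt) idle — unchanged: (-2, 3)
  layer 3 (explore_frontier) active — suppresses: (-2, 1)
  layer 4 (align_heading) idle — unchanged: (-2, 1)
  layer 5 (dock) idle — unchanged: (-2, 1)
  → actuator (-2, 1)
tick 1:
  layer 0 (back_away) active — direct: (-3, -2)
  layer 1 (return_home) idle — unchanged: (-3, -2)
  layer 2 (halt) active — suppresses: (-1, 0)
  layer 3 (explore_frontier) idle — unchanged: (-1, 0)
  layer 4 (align_heading) idle — unchanged: (-1, 0)
  layer 5 (dock) active — inhibits: none
  → actuator none
tick 2:
  layer 0 (back_away) idle — none
  layer 1 (return_home) idle — unchanged: none
  layer 2 (halt) active — suppresses: (-1, 0)
  layer 3 (explore_frontier) active — suppresses: (-2, 1)
  layer 4 (align_heading) idle — unchanged: (-2, 1)
  layer 5 (dock) active — inhibits: none
  → actuator none

-2 1
none
none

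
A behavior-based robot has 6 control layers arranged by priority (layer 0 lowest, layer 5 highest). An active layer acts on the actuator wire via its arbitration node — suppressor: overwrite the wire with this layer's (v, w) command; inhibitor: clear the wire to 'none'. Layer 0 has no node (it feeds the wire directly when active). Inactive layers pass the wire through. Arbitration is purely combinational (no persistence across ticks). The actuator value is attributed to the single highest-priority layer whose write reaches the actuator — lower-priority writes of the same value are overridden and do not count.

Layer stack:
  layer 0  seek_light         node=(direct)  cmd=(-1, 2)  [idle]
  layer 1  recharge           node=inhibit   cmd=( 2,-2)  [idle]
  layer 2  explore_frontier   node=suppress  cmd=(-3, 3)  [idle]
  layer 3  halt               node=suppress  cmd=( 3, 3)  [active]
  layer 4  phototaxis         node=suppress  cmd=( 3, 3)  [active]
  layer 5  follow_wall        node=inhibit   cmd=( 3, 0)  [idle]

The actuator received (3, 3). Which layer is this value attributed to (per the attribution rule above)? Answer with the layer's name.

L0 seek_light: idle → wire = none
L1 recharge: idle → wire stays none
L2 explore_frontier: idle → wire stays none
L3 halt: active, suppressor → wire = (3, 3)
L4 phototaxis: active, suppressor → wire = (3, 3)
L5 follow_wall: idle → wire stays (3, 3)
actuator = (3, 3)
last writer: layer 4 = phototaxis

phototaxis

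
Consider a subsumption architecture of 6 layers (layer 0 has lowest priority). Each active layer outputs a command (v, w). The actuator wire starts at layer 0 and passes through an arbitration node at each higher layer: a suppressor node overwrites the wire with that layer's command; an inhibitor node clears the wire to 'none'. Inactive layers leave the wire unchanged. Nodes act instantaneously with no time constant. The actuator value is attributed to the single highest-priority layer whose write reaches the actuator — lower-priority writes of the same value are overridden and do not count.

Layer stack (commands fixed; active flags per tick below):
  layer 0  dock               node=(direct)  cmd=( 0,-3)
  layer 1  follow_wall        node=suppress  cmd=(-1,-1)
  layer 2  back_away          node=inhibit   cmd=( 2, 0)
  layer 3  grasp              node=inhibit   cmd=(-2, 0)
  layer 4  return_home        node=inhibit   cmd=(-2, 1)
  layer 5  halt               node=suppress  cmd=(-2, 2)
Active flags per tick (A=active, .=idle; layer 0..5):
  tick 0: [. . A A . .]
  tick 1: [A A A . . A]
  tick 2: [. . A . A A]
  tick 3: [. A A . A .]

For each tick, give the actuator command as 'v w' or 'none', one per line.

none
-2 2
-2 2
none

tick 0:
  [0] dock off; wire := none
  [1] follow_wall off; pass none
  [2] back_away on (inhibit); wire := none
  [3] grasp on (inhibit); wire := none
  [4] return_home off; pass none
  [5] halt off; pass none
  output none
tick 1:
  [0] dock on; wire := (0, -3)
  [1] follow_wall on (suppress); wire := (-1, -1)
  [2] back_away on (inhibit); wire := none
  [3] grasp off; pass none
  [4] return_home off; pass none
  [5] halt on (suppress); wire := (-2, 2)
  output (-2, 2)
tick 2:
  [0] dock off; wire := none
  [1] follow_wall off; pass none
  [2] back_away on (inhibit); wire := none
  [3] grasp off; pass none
  [4] return_home on (inhibit); wire := none
  [5] halt on (suppress); wire := (-2, 2)
  output (-2, 2)
tick 3:
  [0] dock off; wire := none
  [1] follow_wall on (suppress); wire := (-1, -1)
  [2] back_away on (inhibit); wire := none
  [3] grasp off; pass none
  [4] return_home on (inhibit); wire := none
  [5] halt off; pass none
  output none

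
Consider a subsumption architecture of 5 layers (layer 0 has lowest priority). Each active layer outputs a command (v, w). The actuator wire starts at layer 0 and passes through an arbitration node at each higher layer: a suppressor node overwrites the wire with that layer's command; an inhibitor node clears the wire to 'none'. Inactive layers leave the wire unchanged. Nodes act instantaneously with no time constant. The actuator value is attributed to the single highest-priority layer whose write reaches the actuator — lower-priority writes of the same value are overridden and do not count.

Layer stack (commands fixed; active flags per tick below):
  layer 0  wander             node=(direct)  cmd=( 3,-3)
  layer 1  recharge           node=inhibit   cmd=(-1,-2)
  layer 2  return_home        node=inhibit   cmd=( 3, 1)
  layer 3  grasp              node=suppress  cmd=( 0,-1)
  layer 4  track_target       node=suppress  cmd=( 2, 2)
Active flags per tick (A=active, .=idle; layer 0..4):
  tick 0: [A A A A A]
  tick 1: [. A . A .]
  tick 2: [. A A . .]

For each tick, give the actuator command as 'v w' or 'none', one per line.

2 2
0 -1
none

tick 0:
  L0 wander: active, feeds wire = (3, -3)
  L1 recharge: active, inhibitor → wire = none
  L2 return_home: active, inhibitor → wire = none
  L3 grasp: active, suppressor → wire = (0, -1)
  L4 track_target: active, suppressor → wire = (2, 2)
  actuator = (2, 2)
tick 1:
  L0 wander: idle → wire = none
  L1 recharge: active, inhibitor → wire = none
  L2 return_home: idle → wire stays none
  L3 grasp: active, suppressor → wire = (0, -1)
  L4 track_target: idle → wire stays (0, -1)
  actuator = (0, -1)
tick 2:
  L0 wander: idle → wire = none
  L1 recharge: active, inhibitor → wire = none
  L2 return_home: active, inhibitor → wire = none
  L3 grasp: idle → wire stays none
  L4 track_target: idle → wire stays none
  actuator = none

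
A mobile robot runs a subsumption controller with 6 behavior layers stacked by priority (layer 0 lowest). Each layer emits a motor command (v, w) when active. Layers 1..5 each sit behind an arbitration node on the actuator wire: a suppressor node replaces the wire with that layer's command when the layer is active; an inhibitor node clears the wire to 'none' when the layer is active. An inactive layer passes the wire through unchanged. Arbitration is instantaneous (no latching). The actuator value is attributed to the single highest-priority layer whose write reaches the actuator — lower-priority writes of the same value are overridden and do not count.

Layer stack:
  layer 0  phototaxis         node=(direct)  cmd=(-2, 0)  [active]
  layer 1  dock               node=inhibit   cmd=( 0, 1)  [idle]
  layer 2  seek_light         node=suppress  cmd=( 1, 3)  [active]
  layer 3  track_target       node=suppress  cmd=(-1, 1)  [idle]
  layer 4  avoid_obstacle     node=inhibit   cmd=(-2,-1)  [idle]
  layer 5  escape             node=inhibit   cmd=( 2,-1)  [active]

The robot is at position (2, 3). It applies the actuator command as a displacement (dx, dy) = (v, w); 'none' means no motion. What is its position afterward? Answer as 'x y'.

layer 0 (phototaxis) active — direct: (-2, 0)
layer 1 (dock) idle — unchanged: (-2, 0)
layer 2 (seek_light) active — suppresses: (1, 3)
layer 3 (track_target) idle — unchanged: (1, 3)
layer 4 (avoid_obstacle) idle — unchanged: (1, 3)
layer 5 (escape) active — inhibits: none
→ actuator none
position: (2, 3) + none = (2, 3)

2 3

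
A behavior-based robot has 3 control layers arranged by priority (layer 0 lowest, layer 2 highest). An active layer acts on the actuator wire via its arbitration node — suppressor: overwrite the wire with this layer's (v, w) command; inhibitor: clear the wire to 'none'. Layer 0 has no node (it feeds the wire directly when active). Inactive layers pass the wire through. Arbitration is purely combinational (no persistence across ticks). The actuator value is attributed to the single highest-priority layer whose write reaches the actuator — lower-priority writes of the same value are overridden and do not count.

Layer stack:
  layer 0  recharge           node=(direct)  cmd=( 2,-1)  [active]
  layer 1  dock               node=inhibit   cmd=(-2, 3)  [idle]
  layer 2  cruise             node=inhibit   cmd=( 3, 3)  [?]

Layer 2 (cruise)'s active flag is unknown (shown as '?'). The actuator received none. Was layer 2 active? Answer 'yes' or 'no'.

If layer 2 is active=yes:
  actuator would be none
If layer 2 is active=no:
  actuator would be (2, -1)
Observed none, so layer 2 was active.

yes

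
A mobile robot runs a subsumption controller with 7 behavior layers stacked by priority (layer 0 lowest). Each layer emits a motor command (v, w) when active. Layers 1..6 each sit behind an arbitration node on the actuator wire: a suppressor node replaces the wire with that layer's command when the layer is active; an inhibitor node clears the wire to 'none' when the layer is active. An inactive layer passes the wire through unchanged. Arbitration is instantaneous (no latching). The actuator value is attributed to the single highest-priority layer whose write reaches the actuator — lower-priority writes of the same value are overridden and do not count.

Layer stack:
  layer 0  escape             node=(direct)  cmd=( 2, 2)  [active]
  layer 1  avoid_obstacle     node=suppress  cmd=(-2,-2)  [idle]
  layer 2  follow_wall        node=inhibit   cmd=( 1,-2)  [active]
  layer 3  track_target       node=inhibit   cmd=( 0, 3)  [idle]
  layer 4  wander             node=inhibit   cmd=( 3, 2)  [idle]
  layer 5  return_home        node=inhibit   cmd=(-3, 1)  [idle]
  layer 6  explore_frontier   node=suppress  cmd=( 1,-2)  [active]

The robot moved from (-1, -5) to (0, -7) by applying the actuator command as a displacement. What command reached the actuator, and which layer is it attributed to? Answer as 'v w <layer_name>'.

1 -2 explore_frontier

displacement = (0, -7) − (-1, -5) = (1, -2)
L0 escape: active, feeds wire = (2, 2)
L1 avoid_obstacle: idle → wire stays (2, 2)
L2 follow_wall: active, inhibitor → wire = none
L3 track_target: idle → wire stays none
L4 wander: idle → wire stays none
L5 return_home: idle → wire stays none
L6 explore_frontier: active, suppressor → wire = (1, -2)
actuator = (1, -2) — from layer 6 (explore_frontier)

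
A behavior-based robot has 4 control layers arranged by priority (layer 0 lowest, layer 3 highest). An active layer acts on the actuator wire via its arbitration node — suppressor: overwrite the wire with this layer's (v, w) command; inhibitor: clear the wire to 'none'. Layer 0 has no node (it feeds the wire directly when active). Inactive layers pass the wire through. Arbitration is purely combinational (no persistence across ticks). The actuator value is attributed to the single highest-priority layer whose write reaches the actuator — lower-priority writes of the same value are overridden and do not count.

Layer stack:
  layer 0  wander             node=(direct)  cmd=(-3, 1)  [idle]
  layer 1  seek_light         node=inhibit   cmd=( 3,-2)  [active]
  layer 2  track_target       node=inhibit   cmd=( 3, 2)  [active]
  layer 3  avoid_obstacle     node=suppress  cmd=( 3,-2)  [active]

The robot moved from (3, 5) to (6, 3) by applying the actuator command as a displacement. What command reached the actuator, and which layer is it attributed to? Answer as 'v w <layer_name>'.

displacement = (6, 3) − (3, 5) = (3, -2)
layer 0 (wander) idle — none
layer 1 (seek_light) active — inhibits: none
layer 2 (track_target) active — inhibits: none
layer 3 (avoid_obstacle) active — suppresses: (3, -2)
→ actuator (3, -2) — from layer 3 (avoid_obstacle)

3 -2 avoid_obstacle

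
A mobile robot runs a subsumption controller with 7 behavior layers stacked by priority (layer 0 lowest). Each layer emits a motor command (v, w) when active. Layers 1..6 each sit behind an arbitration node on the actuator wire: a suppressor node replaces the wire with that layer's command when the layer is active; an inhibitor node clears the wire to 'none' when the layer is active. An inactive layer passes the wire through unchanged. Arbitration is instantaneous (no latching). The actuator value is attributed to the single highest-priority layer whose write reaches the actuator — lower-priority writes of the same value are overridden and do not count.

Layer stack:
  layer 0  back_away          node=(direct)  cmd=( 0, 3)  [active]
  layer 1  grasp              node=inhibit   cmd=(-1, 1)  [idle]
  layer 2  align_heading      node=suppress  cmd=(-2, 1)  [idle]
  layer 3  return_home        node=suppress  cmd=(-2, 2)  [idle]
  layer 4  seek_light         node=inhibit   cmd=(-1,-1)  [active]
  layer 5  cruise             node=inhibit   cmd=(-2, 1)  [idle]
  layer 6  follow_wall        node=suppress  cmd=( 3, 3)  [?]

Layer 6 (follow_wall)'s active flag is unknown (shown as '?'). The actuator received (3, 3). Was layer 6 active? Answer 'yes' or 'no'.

yes

If layer 6 is active=yes:
  actuator would be (3, 3)
If layer 6 is active=no:
  actuator would be none
Observed (3, 3), so layer 6 was active.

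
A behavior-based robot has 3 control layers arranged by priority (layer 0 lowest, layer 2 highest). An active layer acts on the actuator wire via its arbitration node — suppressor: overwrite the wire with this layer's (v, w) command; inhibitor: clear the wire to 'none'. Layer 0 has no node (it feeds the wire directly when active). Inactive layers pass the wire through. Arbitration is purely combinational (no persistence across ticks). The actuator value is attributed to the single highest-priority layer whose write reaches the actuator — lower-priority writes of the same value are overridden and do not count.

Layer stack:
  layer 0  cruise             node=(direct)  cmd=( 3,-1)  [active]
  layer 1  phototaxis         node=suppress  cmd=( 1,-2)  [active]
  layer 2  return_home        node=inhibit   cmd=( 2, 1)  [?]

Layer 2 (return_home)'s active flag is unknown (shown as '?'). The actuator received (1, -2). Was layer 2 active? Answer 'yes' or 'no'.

If layer 2 is active=yes:
  actuator would be none
If layer 2 is active=no:
  actuator would be (1, -2)
Observed (1, -2), so layer 2 was idle.

no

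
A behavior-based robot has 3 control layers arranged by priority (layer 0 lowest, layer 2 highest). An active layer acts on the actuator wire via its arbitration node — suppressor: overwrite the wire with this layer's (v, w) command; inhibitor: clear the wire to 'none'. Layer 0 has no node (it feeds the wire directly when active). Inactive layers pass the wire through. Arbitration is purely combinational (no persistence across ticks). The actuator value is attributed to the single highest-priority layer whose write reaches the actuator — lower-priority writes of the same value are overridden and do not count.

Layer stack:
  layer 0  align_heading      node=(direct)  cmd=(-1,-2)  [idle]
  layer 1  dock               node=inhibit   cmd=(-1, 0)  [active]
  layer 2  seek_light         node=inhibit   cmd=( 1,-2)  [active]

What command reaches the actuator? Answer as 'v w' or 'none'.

none

layer 0 (align_heading) idle — none
layer 1 (dock) active — inhibits: none
layer 2 (seek_light) active — inhibits: none
→ actuator none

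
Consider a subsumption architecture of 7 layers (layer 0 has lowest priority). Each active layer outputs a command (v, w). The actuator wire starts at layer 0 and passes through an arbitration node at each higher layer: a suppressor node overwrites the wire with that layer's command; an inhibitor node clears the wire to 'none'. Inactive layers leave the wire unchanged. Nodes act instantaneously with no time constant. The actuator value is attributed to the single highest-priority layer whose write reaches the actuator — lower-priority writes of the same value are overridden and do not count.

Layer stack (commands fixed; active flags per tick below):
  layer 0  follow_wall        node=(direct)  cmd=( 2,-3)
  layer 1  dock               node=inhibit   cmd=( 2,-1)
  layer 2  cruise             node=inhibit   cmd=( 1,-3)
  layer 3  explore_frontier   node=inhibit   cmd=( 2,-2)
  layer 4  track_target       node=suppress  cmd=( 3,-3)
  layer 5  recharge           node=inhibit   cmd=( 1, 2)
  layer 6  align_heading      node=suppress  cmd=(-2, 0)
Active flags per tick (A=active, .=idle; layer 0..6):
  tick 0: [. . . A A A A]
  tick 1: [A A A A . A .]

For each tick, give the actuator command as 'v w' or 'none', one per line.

tick 0:
  [0] follow_wall off; wire := none
  [1] dock off; pass none
  [2] cruise off; pass none
  [3] explore_frontier on (inhibit); wire := none
  [4] track_target on (suppress); wire := (3, -3)
  [5] recharge on (inhibit); wire := none
  [6] align_heading on (suppress); wire := (-2, 0)
  output (-2, 0)
tick 1:
  [0] follow_wall on; wire := (2, -3)
  [1] dock on (inhibit); wire := none
  [2] cruise on (inhibit); wire := none
  [3] explore_frontier on (inhibit); wire := none
  [4] track_target off; pass none
  [5] recharge on (inhibit); wire := none
  [6] align_heading off; pass none
  output none

-2 0
none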